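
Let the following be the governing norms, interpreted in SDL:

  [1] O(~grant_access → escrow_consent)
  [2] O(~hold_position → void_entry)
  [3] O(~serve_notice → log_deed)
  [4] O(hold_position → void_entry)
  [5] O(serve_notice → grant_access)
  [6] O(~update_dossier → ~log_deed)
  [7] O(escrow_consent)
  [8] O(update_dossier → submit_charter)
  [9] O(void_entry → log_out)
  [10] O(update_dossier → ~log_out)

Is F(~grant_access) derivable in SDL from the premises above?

Premises 2 and 4 cover both cases: O(~hold_position → void_entry) and O(hold_position → void_entry). Since ~hold_position ∨ hold_position is a tautology, O(void_entry) follows.
With premise 9, O(void_entry → log_out), the K-axiom yields O(log_out).
Premise 10, O(update_dossier → ~log_out), contraposes to O(log_out → ~update_dossier); with O(log_out) we get O(~update_dossier).
Applying K to premise 6 (O(~update_dossier → ~log_deed)) and O(~update_dossier) yields O(~log_deed).
Premise 3 is O(~serve_notice → log_deed); contrapositively O(~log_deed → serve_notice). Since O(~log_deed) holds, K gives O(serve_notice).
Premise 5 is O(serve_notice → grant_access); since O(serve_notice), deontic closure gives O(grant_access).
Premises 1, 7, 8 do not contribute to this derivation.
So O(grant_access) holds, i.e. F(~grant_access). The claim follows.

Yes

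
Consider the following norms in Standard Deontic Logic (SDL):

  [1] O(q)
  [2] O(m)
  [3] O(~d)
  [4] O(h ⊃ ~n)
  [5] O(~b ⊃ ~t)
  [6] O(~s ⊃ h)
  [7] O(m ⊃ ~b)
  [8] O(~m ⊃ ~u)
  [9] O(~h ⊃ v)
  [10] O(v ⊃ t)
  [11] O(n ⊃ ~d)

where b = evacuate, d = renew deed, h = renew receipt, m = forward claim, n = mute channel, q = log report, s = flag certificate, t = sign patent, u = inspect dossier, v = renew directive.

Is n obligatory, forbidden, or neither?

Forbidden

Premise 2 states O(m) outright.
From O(m) and premise 7, O(m ⊃ ~b), we obtain O(~b).
Premise 5 is O(~b ⊃ ~t); since O(~b), deontic closure gives O(~t).
Premise 10, O(v ⊃ t), contraposes to O(~t ⊃ ~v); with O(~t) we get O(~v).
Premise 9, O(~h ⊃ v), contraposes to O(~v ⊃ h); with O(~v) we get O(h).
From O(h) and premise 4, O(h ⊃ ~n), we obtain O(~n).
Premises 1, 3, 6, 8, 11 do not contribute to this derivation.
Thus O(~n), which is F(n): n is forbidden.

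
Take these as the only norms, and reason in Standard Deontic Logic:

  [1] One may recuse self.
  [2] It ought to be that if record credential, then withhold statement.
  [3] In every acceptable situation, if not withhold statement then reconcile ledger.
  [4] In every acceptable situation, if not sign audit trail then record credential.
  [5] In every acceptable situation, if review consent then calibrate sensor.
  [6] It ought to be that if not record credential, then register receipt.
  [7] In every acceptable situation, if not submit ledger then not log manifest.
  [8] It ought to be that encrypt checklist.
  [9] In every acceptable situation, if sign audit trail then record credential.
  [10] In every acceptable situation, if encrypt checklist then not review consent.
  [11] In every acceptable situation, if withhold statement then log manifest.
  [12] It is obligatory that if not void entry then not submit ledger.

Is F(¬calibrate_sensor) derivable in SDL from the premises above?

Premise 5 is O(review_consent → calibrate_sensor), but O(review_consent) is not derivable from the premises, so it does not yield O(calibrate_sensor).
No other premise forces O(calibrate_sensor). An ideal world satisfying every premise can still have ¬calibrate_sensor true, so F(¬calibrate_sensor) is not derivable.

No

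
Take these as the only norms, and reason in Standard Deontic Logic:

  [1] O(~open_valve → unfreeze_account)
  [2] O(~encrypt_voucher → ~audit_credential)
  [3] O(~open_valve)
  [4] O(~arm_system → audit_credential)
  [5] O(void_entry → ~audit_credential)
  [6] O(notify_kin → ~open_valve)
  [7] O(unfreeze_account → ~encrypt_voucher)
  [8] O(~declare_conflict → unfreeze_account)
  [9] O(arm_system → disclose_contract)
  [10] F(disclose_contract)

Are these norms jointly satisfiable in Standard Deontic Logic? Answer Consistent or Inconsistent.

Inconsistent

Premise 3 states O(~open_valve) outright.
With premise 1, O(~open_valve → unfreeze_account), the K-axiom yields O(unfreeze_account).
From O(unfreeze_account) and premise 7, O(unfreeze_account → ~encrypt_voucher), we obtain O(~encrypt_voucher).
Premise 2 is O(~encrypt_voucher → ~audit_credential); since O(~encrypt_voucher), deontic closure gives O(~audit_credential).
Premise 4, O(~arm_system → audit_credential), contraposes to O(~audit_credential → arm_system); with O(~audit_credential) we get O(arm_system).
Premise 9 is O(arm_system → disclose_contract); since O(arm_system), deontic closure gives O(disclose_contract).
However, F(disclose_contract) at premise 10 amounts to O(~disclose_contract).
We now have both O(disclose_contract) and O(~disclose_contract) — disclose_contract is simultaneously obligatory and forbidden, violating the D-axiom.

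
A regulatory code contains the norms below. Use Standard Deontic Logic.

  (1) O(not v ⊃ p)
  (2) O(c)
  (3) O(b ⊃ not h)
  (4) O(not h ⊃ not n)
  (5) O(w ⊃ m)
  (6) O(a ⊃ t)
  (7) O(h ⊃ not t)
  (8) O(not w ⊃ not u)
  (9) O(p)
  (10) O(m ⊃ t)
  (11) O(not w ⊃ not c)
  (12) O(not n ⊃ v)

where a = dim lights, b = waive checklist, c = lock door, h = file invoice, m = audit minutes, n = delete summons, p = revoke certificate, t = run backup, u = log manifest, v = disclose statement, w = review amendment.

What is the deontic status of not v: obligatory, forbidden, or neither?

From premise 2 we have O(c).
Premise 11, O(not w ⊃ not c), contraposes to O(c ⊃ w); with O(c) we get O(w).
Premise 5 is O(w ⊃ m); since O(w), deontic closure gives O(m).
With premise 10, O(m ⊃ t), the K-axiom yields O(t).
The contrapositive of premise 7 (O(h ⊃ not t)) is O(t ⊃ not h), and O(t) is already established, so O(not h).
From O(not h) and premise 4, O(not h ⊃ not n), we obtain O(not n).
From O(not n) and premise 12, O(not n ⊃ v), we obtain O(v).
Premises 1, 3, 6, 8, 9 do not contribute to this derivation.
Thus O(v), which is F(not v): not v is forbidden.

Forbidden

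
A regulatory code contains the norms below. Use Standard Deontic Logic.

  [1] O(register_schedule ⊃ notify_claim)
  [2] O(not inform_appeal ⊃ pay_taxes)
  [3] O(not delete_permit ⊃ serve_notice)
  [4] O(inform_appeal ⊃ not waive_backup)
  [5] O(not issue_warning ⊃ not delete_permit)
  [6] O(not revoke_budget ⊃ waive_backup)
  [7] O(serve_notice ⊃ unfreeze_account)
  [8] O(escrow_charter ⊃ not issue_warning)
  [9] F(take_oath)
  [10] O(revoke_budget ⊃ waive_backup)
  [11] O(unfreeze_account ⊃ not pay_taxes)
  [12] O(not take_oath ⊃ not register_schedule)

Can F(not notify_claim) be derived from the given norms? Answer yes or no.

Premise 1 is O(register_schedule ⊃ notify_claim), but O(register_schedule) is not derivable from the premises, so it does not yield O(notify_claim).
No other premise forces O(notify_claim). An ideal world satisfying every premise can still have not notify_claim true, so F(not notify_claim) is not derivable.

No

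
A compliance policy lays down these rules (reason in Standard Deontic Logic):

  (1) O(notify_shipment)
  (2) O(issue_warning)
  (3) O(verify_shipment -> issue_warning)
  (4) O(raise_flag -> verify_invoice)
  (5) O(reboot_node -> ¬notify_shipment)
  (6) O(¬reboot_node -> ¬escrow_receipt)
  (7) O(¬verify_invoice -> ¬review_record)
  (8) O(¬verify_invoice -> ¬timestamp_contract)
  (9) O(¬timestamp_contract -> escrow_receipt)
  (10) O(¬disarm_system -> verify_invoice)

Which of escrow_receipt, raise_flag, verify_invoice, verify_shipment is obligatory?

Premise 1 states O(notify_shipment) outright.
The contrapositive of premise 5 (O(reboot_node -> ¬notify_shipment)) is O(notify_shipment -> ¬reboot_node), and O(notify_shipment) is already established, so O(¬reboot_node).
Applying K to premise 6 (O(¬reboot_node -> ¬escrow_receipt)) and O(¬reboot_node) yields O(¬escrow_receipt).
Premise 9 is O(¬timestamp_contract -> escrow_receipt); contrapositively O(¬escrow_receipt -> timestamp_contract). Since O(¬escrow_receipt) holds, K gives O(timestamp_contract).
Premise 8 is O(¬verify_invoice -> ¬timestamp_contract); contrapositively O(timestamp_contract -> verify_invoice). Since O(timestamp_contract) holds, K gives O(verify_invoice).
So O(verify_invoice) holds — verify_invoice is obligatory. None of the other listed options is made obligatory by any chain of premises.

verify_invoice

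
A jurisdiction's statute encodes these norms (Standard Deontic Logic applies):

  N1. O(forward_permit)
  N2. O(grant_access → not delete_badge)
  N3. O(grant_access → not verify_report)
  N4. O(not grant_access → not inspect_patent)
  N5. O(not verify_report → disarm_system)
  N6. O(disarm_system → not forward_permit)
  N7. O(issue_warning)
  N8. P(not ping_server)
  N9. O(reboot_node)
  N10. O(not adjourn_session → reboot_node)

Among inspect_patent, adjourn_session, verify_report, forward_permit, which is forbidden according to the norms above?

inspect_patent

From premise 1 we have O(forward_permit).
Premise 6 is O(disarm_system → not forward_permit); contrapositively O(forward_permit → not disarm_system). Since O(forward_permit) holds, K gives O(not disarm_system).
Premise 5 is O(not verify_report → disarm_system); contrapositively O(not disarm_system → verify_report). Since O(not disarm_system) holds, K gives O(verify_report).
Premise 3, O(grant_access → not verify_report), contraposes to O(verify_report → not grant_access); with O(verify_report) we get O(not grant_access).
Applying K to premise 4 (O(not grant_access → not inspect_patent)) and O(not grant_access) yields O(not inspect_patent).
So O(not inspect_patent) holds, i.e. inspect_patent is forbidden. None of the other listed options is forbidden under the premises.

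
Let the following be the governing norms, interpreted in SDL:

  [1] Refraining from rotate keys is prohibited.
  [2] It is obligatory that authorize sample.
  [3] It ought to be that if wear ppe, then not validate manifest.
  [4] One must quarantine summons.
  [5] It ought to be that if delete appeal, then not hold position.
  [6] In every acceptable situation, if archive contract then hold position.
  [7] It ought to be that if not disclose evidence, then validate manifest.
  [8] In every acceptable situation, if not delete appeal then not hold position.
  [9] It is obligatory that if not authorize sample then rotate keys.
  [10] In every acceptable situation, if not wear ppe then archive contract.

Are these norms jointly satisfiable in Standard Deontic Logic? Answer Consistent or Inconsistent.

Consistent

Premise 9 is O(¬authorize_sample → rotate_keys); even if O(rotate_keys) held, inferring O(¬authorize_sample) would be affirming the consequent — invalid.
So O(¬authorize_sample) is not derivable, and the apparent clash with O(authorize_sample) does not arise.
A world satisfying every obligation exists (e.g. archive_contract=false, authorize_sample=true, delete_appeal=false, disclose_evidence=true, hold_position=false, quarantine_summons=true, rotate_keys=true, validate_manifest=false, wear_ppe=true); no atom is both obligatory and forbidden, so the set is consistent.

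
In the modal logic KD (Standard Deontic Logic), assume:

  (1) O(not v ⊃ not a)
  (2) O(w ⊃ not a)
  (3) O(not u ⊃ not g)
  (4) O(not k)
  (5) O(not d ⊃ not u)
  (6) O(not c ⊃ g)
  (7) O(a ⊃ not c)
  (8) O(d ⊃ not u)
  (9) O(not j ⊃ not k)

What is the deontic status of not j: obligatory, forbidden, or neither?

Neither

Premise 9 is O(not j ⊃ not k); even if O(not k) held, inferring O(not j) would be affirming the consequent — invalid.
No premise or chain of K-axiom applications forces O(not j), and none forces O(j). So not j is neither obligatory nor forbidden under these norms.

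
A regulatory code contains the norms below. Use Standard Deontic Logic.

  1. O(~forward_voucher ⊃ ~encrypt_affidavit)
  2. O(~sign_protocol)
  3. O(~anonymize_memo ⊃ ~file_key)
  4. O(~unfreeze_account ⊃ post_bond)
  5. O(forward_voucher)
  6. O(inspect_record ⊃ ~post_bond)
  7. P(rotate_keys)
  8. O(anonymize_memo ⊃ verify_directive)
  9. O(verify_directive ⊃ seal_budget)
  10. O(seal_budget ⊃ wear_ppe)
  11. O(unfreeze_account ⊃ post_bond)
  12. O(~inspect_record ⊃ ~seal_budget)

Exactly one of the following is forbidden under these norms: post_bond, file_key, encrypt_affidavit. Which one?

file_key

By case analysis on ~unfreeze_account: premise 4 gives O(~unfreeze_account ⊃ post_bond) and premise 11 gives O(unfreeze_account ⊃ post_bond), so O(post_bond) either way.
The contrapositive of premise 6 (O(inspect_record ⊃ ~post_bond)) is O(post_bond ⊃ ~inspect_record), and O(post_bond) is already established, so O(~inspect_record).
From O(~inspect_record) and premise 12, O(~inspect_record ⊃ ~seal_budget), we obtain O(~seal_budget).
Premise 9 is O(verify_directive ⊃ seal_budget); contrapositively O(~seal_budget ⊃ ~verify_directive). Since O(~seal_budget) holds, K gives O(~verify_directive).
Premise 8 is O(anonymize_memo ⊃ verify_directive); contrapositively O(~verify_directive ⊃ ~anonymize_memo). Since O(~verify_directive) holds, K gives O(~anonymize_memo).
With premise 3, O(~anonymize_memo ⊃ ~file_key), the K-axiom yields O(~file_key).
So O(~file_key) holds, i.e. file_key is forbidden. None of the other listed options is forbidden under the premises.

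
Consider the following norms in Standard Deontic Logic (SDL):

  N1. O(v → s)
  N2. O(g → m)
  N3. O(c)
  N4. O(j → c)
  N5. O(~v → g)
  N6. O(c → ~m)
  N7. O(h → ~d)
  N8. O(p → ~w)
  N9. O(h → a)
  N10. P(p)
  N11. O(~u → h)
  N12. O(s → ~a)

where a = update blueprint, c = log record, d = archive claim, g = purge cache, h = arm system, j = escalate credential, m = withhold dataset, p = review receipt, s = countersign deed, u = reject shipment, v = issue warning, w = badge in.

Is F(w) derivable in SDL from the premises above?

Premise 8 is O(p → ~w), but O(p) is not derivable from the premises (the permission P(p) asserts only ~O(~p), not O(p)), so it does not yield O(~w).
No other premise forces O(~w). An ideal world satisfying every premise can still have w true, so F(w) is not derivable.

No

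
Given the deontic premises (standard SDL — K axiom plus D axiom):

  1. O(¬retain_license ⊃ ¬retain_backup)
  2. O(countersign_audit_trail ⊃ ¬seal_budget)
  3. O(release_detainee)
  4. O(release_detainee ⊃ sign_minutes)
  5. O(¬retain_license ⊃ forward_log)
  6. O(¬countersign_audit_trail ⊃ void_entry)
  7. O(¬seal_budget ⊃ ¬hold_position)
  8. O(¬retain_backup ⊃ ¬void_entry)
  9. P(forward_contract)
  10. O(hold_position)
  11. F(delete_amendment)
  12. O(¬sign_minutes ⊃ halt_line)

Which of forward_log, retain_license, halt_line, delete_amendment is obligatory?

retain_license

Premise 10 gives O(hold_position).
The contrapositive of premise 7 (O(¬seal_budget ⊃ ¬hold_position)) is O(hold_position ⊃ seal_budget), and O(hold_position) is already established, so O(seal_budget).
The contrapositive of premise 2 (O(countersign_audit_trail ⊃ ¬seal_budget)) is O(seal_budget ⊃ ¬countersign_audit_trail), and O(seal_budget) is already established, so O(¬countersign_audit_trail).
Applying K to premise 6 (O(¬countersign_audit_trail ⊃ void_entry)) and O(¬countersign_audit_trail) yields O(void_entry).
Premise 8, O(¬retain_backup ⊃ ¬void_entry), contraposes to O(void_entry ⊃ retain_backup); with O(void_entry) we get O(retain_backup).
The contrapositive of premise 1 (O(¬retain_license ⊃ ¬retain_backup)) is O(retain_backup ⊃ retain_license), and O(retain_backup) is already established, so O(retain_license).
So O(retain_license) holds — retain_license is obligatory. None of the other listed options is made obligatory by any chain of premises.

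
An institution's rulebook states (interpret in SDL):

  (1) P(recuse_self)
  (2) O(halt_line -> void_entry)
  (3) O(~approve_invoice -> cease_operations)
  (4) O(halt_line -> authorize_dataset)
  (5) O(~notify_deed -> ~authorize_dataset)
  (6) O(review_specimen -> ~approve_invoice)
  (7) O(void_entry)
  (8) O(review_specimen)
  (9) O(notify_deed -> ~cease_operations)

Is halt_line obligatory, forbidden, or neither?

Premise 8 gives O(review_specimen).
With premise 6, O(review_specimen -> ~approve_invoice), the K-axiom yields O(~approve_invoice).
From O(~approve_invoice) and premise 3, O(~approve_invoice -> cease_operations), we obtain O(cease_operations).
Premise 9 is O(notify_deed -> ~cease_operations); contrapositively O(cease_operations -> ~notify_deed). Since O(cease_operations) holds, K gives O(~notify_deed).
Applying K to premise 5 (O(~notify_deed -> ~authorize_dataset)) and O(~notify_deed) yields O(~authorize_dataset).
Premise 4, O(halt_line -> authorize_dataset), contraposes to O(~authorize_dataset -> ~halt_line); with O(~authorize_dataset) we get O(~halt_line).
Premises 1, 2, 7 do not contribute to this derivation.
Thus O(~halt_line), which is F(halt_line): halt_line is forbidden.

Forbidden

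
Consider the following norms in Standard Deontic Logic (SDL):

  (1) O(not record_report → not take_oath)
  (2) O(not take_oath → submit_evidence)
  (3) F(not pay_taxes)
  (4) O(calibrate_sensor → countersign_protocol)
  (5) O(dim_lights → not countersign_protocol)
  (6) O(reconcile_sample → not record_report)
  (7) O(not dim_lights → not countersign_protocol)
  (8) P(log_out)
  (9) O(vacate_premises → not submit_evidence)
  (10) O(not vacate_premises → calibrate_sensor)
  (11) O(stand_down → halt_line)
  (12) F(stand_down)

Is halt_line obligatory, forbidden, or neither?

Neither

Premise 11 is O(stand_down → halt_line), but O(stand_down) is not derivable from the premises, so it does not yield O(halt_line).
No premise or chain of K-axiom applications forces O(halt_line), and none forces O(not halt_line). So halt_line is neither obligatory nor forbidden under these norms.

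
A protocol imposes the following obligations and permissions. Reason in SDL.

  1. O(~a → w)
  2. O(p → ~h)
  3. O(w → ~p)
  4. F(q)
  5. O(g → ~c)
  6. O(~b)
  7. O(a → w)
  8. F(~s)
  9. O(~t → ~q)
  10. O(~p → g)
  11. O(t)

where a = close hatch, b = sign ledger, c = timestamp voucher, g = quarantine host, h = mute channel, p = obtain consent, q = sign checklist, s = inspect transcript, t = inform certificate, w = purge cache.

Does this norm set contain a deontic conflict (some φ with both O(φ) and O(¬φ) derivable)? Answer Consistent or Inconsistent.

Consistent

Premise 9 is O(~t → ~q); even if O(~q) held, inferring O(~t) would be affirming the consequent — invalid.
So O(~t) is not derivable, and the apparent clash with O(t) does not arise.
A world satisfying every obligation exists (e.g. a=false, b=false, c=false, g=true, h=false, p=false, q=false, s=true, t=true, w=true); no atom is both obligatory and forbidden, so the set is consistent.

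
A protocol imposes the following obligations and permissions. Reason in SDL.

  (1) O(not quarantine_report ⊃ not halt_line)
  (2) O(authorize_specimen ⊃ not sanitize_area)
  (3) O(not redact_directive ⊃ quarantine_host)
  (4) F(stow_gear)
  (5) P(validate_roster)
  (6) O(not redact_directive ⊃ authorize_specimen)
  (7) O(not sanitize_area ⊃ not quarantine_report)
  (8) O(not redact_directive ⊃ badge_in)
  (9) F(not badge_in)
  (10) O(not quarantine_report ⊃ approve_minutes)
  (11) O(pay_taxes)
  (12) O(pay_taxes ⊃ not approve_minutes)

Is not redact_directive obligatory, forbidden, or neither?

Forbidden

Premise 11 states O(pay_taxes) outright.
Applying K to premise 12 (O(pay_taxes ⊃ not approve_minutes)) and O(pay_taxes) yields O(not approve_minutes).
The contrapositive of premise 10 (O(not quarantine_report ⊃ approve_minutes)) is O(not approve_minutes ⊃ quarantine_report), and O(not approve_minutes) is already established, so O(quarantine_report).
Premise 7, O(not sanitize_area ⊃ not quarantine_report), contraposes to O(quarantine_report ⊃ sanitize_area); with O(quarantine_report) we get O(sanitize_area).
Premise 2 is O(authorize_specimen ⊃ not sanitize_area); contrapositively O(sanitize_area ⊃ not authorize_specimen). Since O(sanitize_area) holds, K gives O(not authorize_specimen).
The contrapositive of premise 6 (O(not redact_directive ⊃ authorize_specimen)) is O(not authorize_specimen ⊃ redact_directive), and O(not authorize_specimen) is already established, so O(redact_directive).
Premises 1, 3, 4, 5, 8, 9 do not contribute to this derivation.
Thus O(redact_directive), which is F(not redact_directive): not redact_directive is forbidden.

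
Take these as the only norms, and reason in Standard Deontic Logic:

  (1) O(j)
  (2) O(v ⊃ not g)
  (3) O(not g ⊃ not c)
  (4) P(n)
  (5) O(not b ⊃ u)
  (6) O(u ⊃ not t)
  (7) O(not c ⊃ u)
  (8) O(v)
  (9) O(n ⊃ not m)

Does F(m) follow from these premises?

Premise 9 is O(n ⊃ not m), but O(n) is not derivable from the premises (the permission P(n) asserts only not O(not n), not O(n)), so it does not yield O(not m).
No other premise forces O(not m). An ideal world satisfying every premise can still have m true, so F(m) is not derivable.

No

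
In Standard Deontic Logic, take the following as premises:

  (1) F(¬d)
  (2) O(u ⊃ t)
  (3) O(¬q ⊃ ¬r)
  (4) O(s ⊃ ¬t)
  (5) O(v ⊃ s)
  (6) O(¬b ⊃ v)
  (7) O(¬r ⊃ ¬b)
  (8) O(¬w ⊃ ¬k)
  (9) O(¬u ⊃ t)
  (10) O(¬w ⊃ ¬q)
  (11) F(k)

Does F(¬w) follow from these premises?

Yes

Premises 2 and 9 are O(u ⊃ t) and O(¬u ⊃ t); every ideal world satisfies u or ¬u, so in either case t holds — hence O(t).
Premise 4 is O(s ⊃ ¬t); contrapositively O(t ⊃ ¬s). Since O(t) holds, K gives O(¬s).
Premise 5, O(v ⊃ s), contraposes to O(¬s ⊃ ¬v); with O(¬s) we get O(¬v).
Premise 6, O(¬b ⊃ v), contraposes to O(¬v ⊃ b); with O(¬v) we get O(b).
Premise 7, O(¬r ⊃ ¬b), contraposes to O(b ⊃ r); with O(b) we get O(r).
The contrapositive of premise 3 (O(¬q ⊃ ¬r)) is O(r ⊃ q), and O(r) is already established, so O(q).
Premise 10 is O(¬w ⊃ ¬q); contrapositively O(q ⊃ w). Since O(q) holds, K gives O(w).
Premises 1, 8, 11 do not contribute to this derivation.
So O(w) holds, i.e. F(¬w). The claim follows.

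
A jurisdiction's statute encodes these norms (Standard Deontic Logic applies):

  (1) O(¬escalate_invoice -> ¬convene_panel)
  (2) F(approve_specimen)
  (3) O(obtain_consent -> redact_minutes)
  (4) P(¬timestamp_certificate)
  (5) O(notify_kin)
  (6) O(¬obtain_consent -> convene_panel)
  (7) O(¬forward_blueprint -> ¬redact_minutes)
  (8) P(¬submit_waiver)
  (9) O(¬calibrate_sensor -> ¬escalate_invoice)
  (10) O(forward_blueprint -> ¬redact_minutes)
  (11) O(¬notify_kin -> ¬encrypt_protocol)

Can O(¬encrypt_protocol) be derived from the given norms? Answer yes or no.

No

Premise 11 is O(¬notify_kin -> ¬encrypt_protocol), but O(¬notify_kin) is not derivable from the premises, so it does not yield O(¬encrypt_protocol).
No other premise forces O(¬encrypt_protocol). An ideal world satisfying every premise can still have ¬encrypt_protocol false, so O(¬encrypt_protocol) is not derivable.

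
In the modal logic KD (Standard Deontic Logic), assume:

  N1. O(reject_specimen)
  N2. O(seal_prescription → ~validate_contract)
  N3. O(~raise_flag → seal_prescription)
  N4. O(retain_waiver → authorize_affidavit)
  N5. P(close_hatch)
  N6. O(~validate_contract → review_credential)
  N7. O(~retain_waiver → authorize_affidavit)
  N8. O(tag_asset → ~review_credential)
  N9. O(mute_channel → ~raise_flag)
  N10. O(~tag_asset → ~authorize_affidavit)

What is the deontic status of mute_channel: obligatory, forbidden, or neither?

Forbidden

Premises 7 and 4 are O(~retain_waiver → authorize_affidavit) and O(retain_waiver → authorize_affidavit); every ideal world satisfies ~retain_waiver or retain_waiver, so in either case authorize_affidavit holds — hence O(authorize_affidavit).
The contrapositive of premise 10 (O(~tag_asset → ~authorize_affidavit)) is O(authorize_affidavit → tag_asset), and O(authorize_affidavit) is already established, so O(tag_asset).
Applying K to premise 8 (O(tag_asset → ~review_credential)) and O(tag_asset) yields O(~review_credential).
The contrapositive of premise 6 (O(~validate_contract → review_credential)) is O(~review_credential → validate_contract), and O(~review_credential) is already established, so O(validate_contract).
Premise 2 is O(seal_prescription → ~validate_contract); contrapositively O(validate_contract → ~seal_prescription). Since O(validate_contract) holds, K gives O(~seal_prescription).
Premise 3, O(~raise_flag → seal_prescription), contraposes to O(~seal_prescription → raise_flag); with O(~seal_prescription) we get O(raise_flag).
Premise 9, O(mute_channel → ~raise_flag), contraposes to O(raise_flag → ~mute_channel); with O(raise_flag) we get O(~mute_channel).
Premises 1, 5 do not contribute to this derivation.
Thus O(~mute_channel), which is F(mute_channel): mute_channel is forbidden.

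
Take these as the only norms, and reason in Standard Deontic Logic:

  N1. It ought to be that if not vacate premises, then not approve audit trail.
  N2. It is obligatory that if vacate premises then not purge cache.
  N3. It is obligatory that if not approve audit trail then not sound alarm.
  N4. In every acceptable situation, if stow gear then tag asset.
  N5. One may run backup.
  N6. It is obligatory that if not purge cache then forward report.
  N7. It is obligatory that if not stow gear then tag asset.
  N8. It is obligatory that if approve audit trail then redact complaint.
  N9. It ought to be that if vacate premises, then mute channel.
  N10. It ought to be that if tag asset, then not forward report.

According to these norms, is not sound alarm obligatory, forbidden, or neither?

Premises 7 and 4 cover both cases: O(¬stow_gear → tag_asset) and O(stow_gear → tag_asset). Since ¬stow_gear ∨ stow_gear is a tautology, O(tag_asset) follows.
With premise 10, O(tag_asset → ¬forward_report), the K-axiom yields O(¬forward_report).
Premise 6 is O(¬purge_cache → forward_report); contrapositively O(¬forward_report → purge_cache). Since O(¬forward_report) holds, K gives O(purge_cache).
The contrapositive of premise 2 (O(vacate_premises → ¬purge_cache)) is O(purge_cache → ¬vacate_premises), and O(purge_cache) is already established, so O(¬vacate_premises).
From O(¬vacate_premises) and premise 1, O(¬vacate_premises → ¬approve_audit_trail), we obtain O(¬approve_audit_trail).
With premise 3, O(¬approve_audit_trail → ¬sound_alarm), the K-axiom yields O(¬sound_alarm).
Premises 5, 8, 9 do not contribute to this derivation.
Hence ¬sound_alarm is obligatory.

Obligatory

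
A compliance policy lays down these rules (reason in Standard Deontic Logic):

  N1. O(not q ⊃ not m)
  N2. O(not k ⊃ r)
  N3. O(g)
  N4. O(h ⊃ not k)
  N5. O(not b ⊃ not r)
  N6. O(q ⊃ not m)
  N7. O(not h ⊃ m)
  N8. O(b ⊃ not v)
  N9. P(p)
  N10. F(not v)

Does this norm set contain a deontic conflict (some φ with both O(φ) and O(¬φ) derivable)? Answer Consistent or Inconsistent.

Inconsistent

By case analysis on q: premise 6 gives O(q ⊃ not m) and premise 1 gives O(not q ⊃ not m), so O(not m) either way.
Premise 7 is O(not h ⊃ m); contrapositively O(not m ⊃ h). Since O(not m) holds, K gives O(h).
From O(h) and premise 4, O(h ⊃ not k), we obtain O(not k).
Applying K to premise 2 (O(not k ⊃ r)) and O(not k) yields O(r).
The contrapositive of premise 5 (O(not b ⊃ not r)) is O(r ⊃ b), and O(r) is already established, so O(b).
Applying K to premise 8 (O(b ⊃ not v)) and O(b) yields O(not v).
Yet premise 10 is F(not v), i.e. O(v).
We now have both O(not v) and O(v) — v is simultaneously obligatory and forbidden, violating the D-axiom.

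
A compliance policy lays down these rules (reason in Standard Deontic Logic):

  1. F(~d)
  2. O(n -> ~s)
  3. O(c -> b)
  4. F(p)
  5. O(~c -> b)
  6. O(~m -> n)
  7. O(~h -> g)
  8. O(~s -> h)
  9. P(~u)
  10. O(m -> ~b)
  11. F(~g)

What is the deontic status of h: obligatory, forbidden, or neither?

Obligatory

Premises 5 and 3 are O(~c -> b) and O(c -> b); every ideal world satisfies ~c or c, so in either case b holds — hence O(b).
The contrapositive of premise 10 (O(m -> ~b)) is O(b -> ~m), and O(b) is already established, so O(~m).
Premise 6 is O(~m -> n); since O(~m), deontic closure gives O(n).
With premise 2, O(n -> ~s), the K-axiom yields O(~s).
Premise 8 is O(~s -> h); since O(~s), deontic closure gives O(h).
Premises 1, 4, 7, 9, 11 do not contribute to this derivation.
Hence h is obligatory.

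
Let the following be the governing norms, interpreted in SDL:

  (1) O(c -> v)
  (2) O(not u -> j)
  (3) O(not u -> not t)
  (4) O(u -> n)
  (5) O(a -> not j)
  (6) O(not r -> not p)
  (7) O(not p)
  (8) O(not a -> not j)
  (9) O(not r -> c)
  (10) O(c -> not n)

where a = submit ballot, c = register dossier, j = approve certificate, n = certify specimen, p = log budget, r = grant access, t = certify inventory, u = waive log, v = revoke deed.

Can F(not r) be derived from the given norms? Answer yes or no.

Premises 5 and 8 are O(a -> not j) and O(not a -> not j); every ideal world satisfies a or not a, so in either case not j holds — hence O(not j).
Premise 2, O(not u -> j), contraposes to O(not j -> u); with O(not j) we get O(u).
With premise 4, O(u -> n), the K-axiom yields O(n).
The contrapositive of premise 10 (O(c -> not n)) is O(n -> not c), and O(n) is already established, so O(not c).
Premise 9, O(not r -> c), contraposes to O(not c -> r); with O(not c) we get O(r).
Premises 1, 3, 6, 7 do not contribute to this derivation.
So O(r) holds, i.e. F(not r). The claim follows.

Yes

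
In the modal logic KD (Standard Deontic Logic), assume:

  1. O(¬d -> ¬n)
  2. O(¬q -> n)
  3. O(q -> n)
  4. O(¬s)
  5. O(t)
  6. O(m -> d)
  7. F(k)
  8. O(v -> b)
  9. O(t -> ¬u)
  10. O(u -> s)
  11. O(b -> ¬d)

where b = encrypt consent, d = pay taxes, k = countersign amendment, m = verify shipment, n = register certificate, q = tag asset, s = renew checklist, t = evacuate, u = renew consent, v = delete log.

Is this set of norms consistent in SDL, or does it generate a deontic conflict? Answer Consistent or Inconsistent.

Consistent

Premise 10 is O(u -> s), but O(u) is not derivable from the premises, so it does not yield O(s).
So O(s) is not derivable, and the apparent clash with O(¬s) does not arise.
A world satisfying every obligation exists (e.g. b=false, d=true, k=false, m=false, n=true, q=false, s=false, t=true, u=false, v=false); no atom is both obligatory and forbidden, so the set is consistent.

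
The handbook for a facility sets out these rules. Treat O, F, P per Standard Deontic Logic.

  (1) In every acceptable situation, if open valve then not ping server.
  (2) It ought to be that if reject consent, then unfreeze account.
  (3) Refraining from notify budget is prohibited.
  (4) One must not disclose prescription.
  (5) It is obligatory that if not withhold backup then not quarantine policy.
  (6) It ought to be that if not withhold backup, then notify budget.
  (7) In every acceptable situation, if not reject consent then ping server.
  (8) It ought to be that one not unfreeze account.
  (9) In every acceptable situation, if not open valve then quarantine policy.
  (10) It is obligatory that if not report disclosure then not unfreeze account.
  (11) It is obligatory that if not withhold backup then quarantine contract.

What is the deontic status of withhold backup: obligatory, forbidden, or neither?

Obligatory

Premise 8 states O(¬unfreeze_account) outright.
Premise 2 is O(reject_consent → unfreeze_account); contrapositively O(¬unfreeze_account → ¬reject_consent). Since O(¬unfreeze_account) holds, K gives O(¬reject_consent).
From O(¬reject_consent) and premise 7, O(¬reject_consent → ping_server), we obtain O(ping_server).
Premise 1, O(open_valve → ¬ping_server), contraposes to O(ping_server → ¬open_valve); with O(ping_server) we get O(¬open_valve).
With premise 9, O(¬open_valve → quarantine_policy), the K-axiom yields O(quarantine_policy).
The contrapositive of premise 5 (O(¬withhold_backup → ¬quarantine_policy)) is O(quarantine_policy → withhold_backup), and O(quarantine_policy) is already established, so O(withhold_backup).
Premises 3, 4, 6, 10, 11 do not contribute to this derivation.
Hence withhold_backup is obligatory.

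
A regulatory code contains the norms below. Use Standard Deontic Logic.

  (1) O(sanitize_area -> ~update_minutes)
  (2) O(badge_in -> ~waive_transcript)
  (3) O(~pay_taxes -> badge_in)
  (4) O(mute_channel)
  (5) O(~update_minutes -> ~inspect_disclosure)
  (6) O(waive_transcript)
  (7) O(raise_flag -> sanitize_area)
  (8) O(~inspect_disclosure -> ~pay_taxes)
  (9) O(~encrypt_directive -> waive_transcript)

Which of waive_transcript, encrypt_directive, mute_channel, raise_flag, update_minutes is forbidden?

Premise 6 gives O(waive_transcript).
Premise 2, O(badge_in -> ~waive_transcript), contraposes to O(waive_transcript -> ~badge_in); with O(waive_transcript) we get O(~badge_in).
Premise 3 is O(~pay_taxes -> badge_in); contrapositively O(~badge_in -> pay_taxes). Since O(~badge_in) holds, K gives O(pay_taxes).
The contrapositive of premise 8 (O(~inspect_disclosure -> ~pay_taxes)) is O(pay_taxes -> inspect_disclosure), and O(pay_taxes) is already established, so O(inspect_disclosure).
Premise 5, O(~update_minutes -> ~inspect_disclosure), contraposes to O(inspect_disclosure -> update_minutes); with O(inspect_disclosure) we get O(update_minutes).
The contrapositive of premise 1 (O(sanitize_area -> ~update_minutes)) is O(update_minutes -> ~sanitize_area), and O(update_minutes) is already established, so O(~sanitize_area).
Premise 7 is O(raise_flag -> sanitize_area); contrapositively O(~sanitize_area -> ~raise_flag). Since O(~sanitize_area) holds, K gives O(~raise_flag).
So O(~raise_flag) holds, i.e. raise_flag is forbidden. None of the other listed options is forbidden under the premises.

raise_flag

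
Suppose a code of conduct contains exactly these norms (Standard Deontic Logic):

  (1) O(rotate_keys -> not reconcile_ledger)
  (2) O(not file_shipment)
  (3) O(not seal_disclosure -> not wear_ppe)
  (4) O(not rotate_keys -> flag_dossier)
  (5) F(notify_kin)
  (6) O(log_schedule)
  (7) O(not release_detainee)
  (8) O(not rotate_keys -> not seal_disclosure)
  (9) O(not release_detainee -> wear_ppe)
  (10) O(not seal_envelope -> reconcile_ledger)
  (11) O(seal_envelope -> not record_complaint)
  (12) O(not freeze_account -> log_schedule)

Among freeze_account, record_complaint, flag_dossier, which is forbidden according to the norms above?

From premise 7 we have O(not release_detainee).
With premise 9, O(not release_detainee -> wear_ppe), the K-axiom yields O(wear_ppe).
Premise 3, O(not seal_disclosure -> not wear_ppe), contraposes to O(wear_ppe -> seal_disclosure); with O(wear_ppe) we get O(seal_disclosure).
Premise 8 is O(not rotate_keys -> not seal_disclosure); contrapositively O(seal_disclosure -> rotate_keys). Since O(seal_disclosure) holds, K gives O(rotate_keys).
Applying K to premise 1 (O(rotate_keys -> not reconcile_ledger)) and O(rotate_keys) yields O(not reconcile_ledger).
Premise 10 is O(not seal_envelope -> reconcile_ledger); contrapositively O(not reconcile_ledger -> seal_envelope). Since O(not reconcile_ledger) holds, K gives O(seal_envelope).
Premise 11 is O(seal_envelope -> not record_complaint); since O(seal_envelope), deontic closure gives O(not record_complaint).
So O(not record_complaint) holds, i.e. record_complaint is forbidden. None of the other listed options is forbidden under the premises.

record_complaint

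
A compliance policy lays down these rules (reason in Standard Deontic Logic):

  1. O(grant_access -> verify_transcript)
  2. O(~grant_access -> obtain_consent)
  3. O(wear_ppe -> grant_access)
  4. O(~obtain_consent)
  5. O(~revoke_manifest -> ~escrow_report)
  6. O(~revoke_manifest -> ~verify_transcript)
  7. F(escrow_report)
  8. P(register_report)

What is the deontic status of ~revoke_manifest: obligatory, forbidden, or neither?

Premise 4 states O(~obtain_consent) outright.
The contrapositive of premise 2 (O(~grant_access -> obtain_consent)) is O(~obtain_consent -> grant_access), and O(~obtain_consent) is already established, so O(grant_access).
Premise 1 is O(grant_access -> verify_transcript); since O(grant_access), deontic closure gives O(verify_transcript).
The contrapositive of premise 6 (O(~revoke_manifest -> ~verify_transcript)) is O(verify_transcript -> revoke_manifest), and O(verify_transcript) is already established, so O(revoke_manifest).
Premises 3, 5, 7, 8 do not contribute to this derivation.
Thus O(revoke_manifest), which is F(~revoke_manifest): ~revoke_manifest is forbidden.

Forbidden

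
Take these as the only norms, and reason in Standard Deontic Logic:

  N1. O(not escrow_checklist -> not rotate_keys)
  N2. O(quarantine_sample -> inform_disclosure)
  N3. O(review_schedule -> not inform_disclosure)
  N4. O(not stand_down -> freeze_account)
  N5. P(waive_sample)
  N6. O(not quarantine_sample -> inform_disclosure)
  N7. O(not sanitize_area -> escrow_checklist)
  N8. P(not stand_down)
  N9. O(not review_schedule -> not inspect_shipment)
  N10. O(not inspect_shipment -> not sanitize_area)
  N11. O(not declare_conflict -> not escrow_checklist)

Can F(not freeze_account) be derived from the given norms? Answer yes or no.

No

Premise 4 is O(not stand_down -> freeze_account), but O(not stand_down) is not derivable from the premises (the permission P(not stand_down) asserts only not O(stand_down), not O(not stand_down)), so it does not yield O(freeze_account).
No other premise forces O(freeze_account). An ideal world satisfying every premise can still have not freeze_account true, so F(not freeze_account) is not derivable.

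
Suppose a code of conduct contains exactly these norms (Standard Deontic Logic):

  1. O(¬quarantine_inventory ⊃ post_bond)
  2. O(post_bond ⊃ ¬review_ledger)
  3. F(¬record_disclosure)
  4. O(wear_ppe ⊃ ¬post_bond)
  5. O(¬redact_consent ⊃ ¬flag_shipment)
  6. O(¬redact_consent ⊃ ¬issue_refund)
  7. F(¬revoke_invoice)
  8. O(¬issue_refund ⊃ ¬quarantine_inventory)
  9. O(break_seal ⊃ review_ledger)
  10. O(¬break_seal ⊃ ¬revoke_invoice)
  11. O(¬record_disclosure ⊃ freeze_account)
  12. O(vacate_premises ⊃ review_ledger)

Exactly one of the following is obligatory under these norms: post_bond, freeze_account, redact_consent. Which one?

F(¬revoke_invoice) at premise 7 means O(revoke_invoice).
Premise 10 is O(¬break_seal ⊃ ¬revoke_invoice); contrapositively O(revoke_invoice ⊃ break_seal). Since O(revoke_invoice) holds, K gives O(break_seal).
Applying K to premise 9 (O(break_seal ⊃ review_ledger)) and O(break_seal) yields O(review_ledger).
The contrapositive of premise 2 (O(post_bond ⊃ ¬review_ledger)) is O(review_ledger ⊃ ¬post_bond), and O(review_ledger) is already established, so O(¬post_bond).
The contrapositive of premise 1 (O(¬quarantine_inventory ⊃ post_bond)) is O(¬post_bond ⊃ quarantine_inventory), and O(¬post_bond) is already established, so O(quarantine_inventory).
Premise 8, O(¬issue_refund ⊃ ¬quarantine_inventory), contraposes to O(quarantine_inventory ⊃ issue_refund); with O(quarantine_inventory) we get O(issue_refund).
The contrapositive of premise 6 (O(¬redact_consent ⊃ ¬issue_refund)) is O(issue_refund ⊃ redact_consent), and O(issue_refund) is already established, so O(redact_consent).
So O(redact_consent) holds — redact_consent is obligatory. None of the other listed options is made obligatory by any chain of premises.

redact_consent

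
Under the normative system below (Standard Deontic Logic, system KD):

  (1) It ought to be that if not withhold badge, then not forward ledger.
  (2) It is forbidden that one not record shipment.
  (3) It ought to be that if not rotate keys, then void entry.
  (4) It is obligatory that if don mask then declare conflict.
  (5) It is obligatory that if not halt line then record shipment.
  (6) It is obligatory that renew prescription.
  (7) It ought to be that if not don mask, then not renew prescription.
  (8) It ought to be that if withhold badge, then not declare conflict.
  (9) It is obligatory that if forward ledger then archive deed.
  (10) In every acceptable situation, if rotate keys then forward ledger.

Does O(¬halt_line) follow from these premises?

No

Premise 5 is O(¬halt_line → record_shipment); even if O(record_shipment) held, inferring O(¬halt_line) would be affirming the consequent — invalid.
No other premise forces O(¬halt_line). An ideal world satisfying every premise can still have ¬halt_line false, so O(¬halt_line) is not derivable.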